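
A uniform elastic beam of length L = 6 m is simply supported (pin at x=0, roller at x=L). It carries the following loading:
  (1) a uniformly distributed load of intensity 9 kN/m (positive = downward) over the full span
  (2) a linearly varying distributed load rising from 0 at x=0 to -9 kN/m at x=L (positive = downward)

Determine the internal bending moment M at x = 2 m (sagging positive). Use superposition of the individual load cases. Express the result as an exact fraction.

M(2) = 20 kN·m

Load 1 — uniform load w=9 kN/m over full span:
  M_1 = wx(L-x)/2 = 9·2·(6-2)/2 = 36 kN·m
Load 2 — triangular load w₀=-9 kN/m (0→w₀ over full span):
  M_2 = w₀Lx/6 - w₀x³/(6L) = (-9)·6·2/6 - (-9)·2³/(6·6) = -16 kN·m
Superposition: M = Σ M_i = 20 kN·m ≈ 20.000000 kN·m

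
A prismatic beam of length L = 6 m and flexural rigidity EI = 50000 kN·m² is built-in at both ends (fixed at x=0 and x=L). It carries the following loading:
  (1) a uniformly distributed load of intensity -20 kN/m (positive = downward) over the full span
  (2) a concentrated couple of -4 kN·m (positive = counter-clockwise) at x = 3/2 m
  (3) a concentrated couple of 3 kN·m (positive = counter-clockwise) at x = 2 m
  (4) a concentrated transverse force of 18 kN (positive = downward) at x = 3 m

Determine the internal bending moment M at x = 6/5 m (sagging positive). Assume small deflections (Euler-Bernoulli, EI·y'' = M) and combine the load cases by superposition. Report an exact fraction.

Load 1 — uniform load w=-20 kN/m over full span:
  M_1 = wLx/2 - wL²/12 - wx²/2 = (-20)·6·(6/5)/2 - (-20)·6²/12 - (-20)·(6/5)²/2 = 12/5 kN·m
Load 2 — applied couple M₀=-4 kN·m at a=3/2 m (b=L-a=9/2):
  M_2 = R_Ax - M_A  [x≤a] with R_A=-3/4, M_A=3/4 = (-3/4)·(6/5) - (3/4) = -33/20 kN·m
Load 3 — applied couple M₀=3 kN·m at a=2 m (b=L-a=4):
  M_3 = R_Ax - M_A  [x≤a] with R_A=2/3, M_A=0 = (2/3)·(6/5) - 0 = 4/5 kN·m
Load 4 — point force P=18 kN at a=3 m (b=L-a=3):
  M_4 = Pb²(3a+b)x/L³ - Pab²/L²  [x≤a] = 18·3²·(3·3+3)·(6/5)/6³ - 18·3·3²/6² = -27/10 kN·m
Superposition: M = Σ M_i = -23/20 kN·m ≈ -1.150000 kN·m

M(6/5) = -23/20 kN·m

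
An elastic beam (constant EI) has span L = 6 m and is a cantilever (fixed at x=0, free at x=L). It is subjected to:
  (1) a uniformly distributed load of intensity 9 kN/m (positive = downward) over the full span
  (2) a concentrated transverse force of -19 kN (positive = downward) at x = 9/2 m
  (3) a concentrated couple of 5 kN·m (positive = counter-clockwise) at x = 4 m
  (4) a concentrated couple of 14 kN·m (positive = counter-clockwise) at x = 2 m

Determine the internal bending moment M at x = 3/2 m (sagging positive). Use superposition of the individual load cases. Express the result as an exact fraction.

Load 1 — uniform load w=9 kN/m over full span:
  M_1 = -w(L-x)²/2 = -9·(6-(3/2))²/2 = -729/8 kN·m
Load 2 — point force P=-19 kN at a=9/2 m (b=L-a=3/2):
  M_2 = -P(a-x)  [x≤a] = -(-19)·((9/2)-(3/2)) = 57 kN·m
Load 3 — applied couple M₀=5 kN·m at a=4 m (b=L-a=2):
  M_3 = M₀  [x≤a] = 5 = 5 kN·m
Load 4 — applied couple M₀=14 kN·m at a=2 m (b=L-a=4):
  M_4 = M₀  [x≤a] = 14 = 14 kN·m
Superposition: M = Σ M_i = -121/8 kN·m ≈ -15.125000 kN·m

M(3/2) = -121/8 kN·m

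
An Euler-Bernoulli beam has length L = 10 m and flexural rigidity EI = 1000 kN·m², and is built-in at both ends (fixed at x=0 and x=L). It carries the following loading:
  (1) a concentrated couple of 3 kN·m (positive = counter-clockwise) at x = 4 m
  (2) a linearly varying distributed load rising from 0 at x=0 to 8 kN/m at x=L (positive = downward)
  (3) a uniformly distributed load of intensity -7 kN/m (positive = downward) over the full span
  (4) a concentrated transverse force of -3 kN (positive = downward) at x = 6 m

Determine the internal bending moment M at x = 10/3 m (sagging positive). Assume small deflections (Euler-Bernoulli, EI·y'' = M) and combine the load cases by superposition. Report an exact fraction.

Load 1 — applied couple M₀=3 kN·m at a=4 m (b=L-a=6):
  M_1 = R_Ax - M_A  [x≤a] with R_A=54/125, M_A=9/25 = (54/125)·(10/3) - (9/25) = 27/25 kN·m
Load 2 — triangular load w₀=8 kN/m (0→w₀ over full span):
  M_2 = 3w₀Lx/20 - w₀L²/30 - w₀x³/(6L) = 3·8·10·(10/3)/20 - 8·10²/30 - 8·(10/3)³/(6·10) = 680/81 kN·m
Load 3 — uniform load w=-7 kN/m over full span:
  M_3 = wLx/2 - wL²/12 - wx²/2 = (-7)·10·(10/3)/2 - (-7)·10²/12 - (-7)·(10/3)²/2 = -175/9 kN·m
Load 4 — point force P=-3 kN at a=6 m (b=L-a=4):
  M_4 = Pb²(3a+b)x/L³ - Pab²/L²  [x≤a] = (-3)·4²·(3·6+4)·(10/3)/10³ - (-3)·6·4²/10² = -16/25 kN·m
Superposition: M = Σ M_i = -21484/2025 kN·m ≈ -10.609383 kN·m

M(10/3) = -21484/2025 kN·m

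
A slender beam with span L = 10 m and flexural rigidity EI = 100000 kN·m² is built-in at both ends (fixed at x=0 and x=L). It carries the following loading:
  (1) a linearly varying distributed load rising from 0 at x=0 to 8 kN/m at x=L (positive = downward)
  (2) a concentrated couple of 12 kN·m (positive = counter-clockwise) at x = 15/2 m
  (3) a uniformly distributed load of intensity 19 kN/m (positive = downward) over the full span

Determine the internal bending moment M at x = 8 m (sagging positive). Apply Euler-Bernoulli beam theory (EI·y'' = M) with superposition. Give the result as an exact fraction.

Load 1 — triangular load w₀=8 kN/m (0→w₀ over full span):
  M_1 = 3w₀Lx/20 - w₀L²/30 - w₀x³/(6L) = 3·8·10·8/20 - 8·10²/30 - 8·8³/(6·10) = 16/15 kN·m
Load 2 — applied couple M₀=12 kN·m at a=15/2 m (b=L-a=5/2):
  M_2 = R_Ax - M_A - M₀  [x>a] with R_A=27/20, M_A=15/4 = (27/20)·8 - (15/4) - 12 = -99/20 kN·m
Load 3 — uniform load w=19 kN/m over full span:
  M_3 = wLx/2 - wL²/12 - wx²/2 = 19·10·8/2 - 19·10²/12 - 19·8²/2 = -19/3 kN·m
Superposition: M = Σ M_i = -613/60 kN·m ≈ -10.216667 kN·m

M(8) = -613/60 kN·m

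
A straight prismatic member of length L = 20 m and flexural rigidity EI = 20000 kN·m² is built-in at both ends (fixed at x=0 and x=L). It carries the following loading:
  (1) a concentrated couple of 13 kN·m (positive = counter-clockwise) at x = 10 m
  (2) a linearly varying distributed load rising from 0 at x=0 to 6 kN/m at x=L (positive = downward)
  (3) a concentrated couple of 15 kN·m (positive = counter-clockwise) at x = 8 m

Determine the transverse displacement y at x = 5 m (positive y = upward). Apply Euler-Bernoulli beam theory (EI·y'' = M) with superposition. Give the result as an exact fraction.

y(5) = -209/6400 m

Load 1 — applied couple M₀=13 kN·m at a=10 m (b=L-a=10):
  y_1 = (R_Ax³/6 - M_Ax²/2)/EI  [x≤a] with R_A=39/40, M_A=13/4 = ((39/40)·5³/6 - (13/4)·5²/2)/20000 = -13/12800 m
Load 2 — triangular load w₀=6 kN/m (0→w₀ over full span):
  y_2 = -w₀x²(L-x)²(x+2L)/(120LEI) = -6·5²·(20-5)²·(5+2·20)/(120·20·20000) = -81/2560 m
Load 3 — applied couple M₀=15 kN·m at a=8 m (b=L-a=12):
  y_3 = (R_Ax³/6 - M_Ax²/2)/EI  [x≤a] with R_A=27/25, M_A=9/5 = ((27/25)·5³/6 - (9/5)·5²/2)/20000 = 0 m
Superposition: y = Σ y_i = -209/6400 m ≈ -0.032656 m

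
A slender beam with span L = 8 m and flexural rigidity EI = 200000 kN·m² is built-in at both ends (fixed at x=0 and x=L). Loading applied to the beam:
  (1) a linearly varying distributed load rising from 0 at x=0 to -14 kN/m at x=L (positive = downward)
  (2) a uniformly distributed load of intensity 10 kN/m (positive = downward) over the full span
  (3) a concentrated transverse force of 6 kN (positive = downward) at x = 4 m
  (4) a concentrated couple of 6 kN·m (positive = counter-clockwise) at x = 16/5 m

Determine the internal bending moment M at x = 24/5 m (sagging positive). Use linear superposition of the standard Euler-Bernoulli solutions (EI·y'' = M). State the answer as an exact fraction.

M(24/5) = 526/75 kN·m

Load 1 — triangular load w₀=-14 kN/m (0→w₀ over full span):
  M_1 = 3w₀Lx/20 - w₀L²/30 - w₀x³/(6L) = 3·(-14)·8·(24/5)/20 - (-14)·8²/30 - (-14)·(24/5)³/(6·8) = -6944/375 kN·m
Load 2 — uniform load w=10 kN/m over full span:
  M_2 = wLx/2 - wL²/12 - wx²/2 = 10·8·(24/5)/2 - 10·8²/12 - 10·(24/5)²/2 = 352/15 kN·m
Load 3 — point force P=6 kN at a=4 m (b=L-a=4):
  M_3 = Pa²(a+3b)(L-x)/L³ - Pa²b/L²  [x>a] = 6·4²·(4+3·4)·(8-(24/5))/8³ - 6·4²·4/8² = 18/5 kN·m
Load 4 — applied couple M₀=6 kN·m at a=16/5 m (b=L-a=24/5):
  M_4 = R_Ax - M_A - M₀  [x>a] with R_A=27/25, M_A=18/25 = (27/25)·(24/5) - (18/25) - 6 = -192/125 kN·m
Superposition: M = Σ M_i = 526/75 kN·m ≈ 7.013333 kN·m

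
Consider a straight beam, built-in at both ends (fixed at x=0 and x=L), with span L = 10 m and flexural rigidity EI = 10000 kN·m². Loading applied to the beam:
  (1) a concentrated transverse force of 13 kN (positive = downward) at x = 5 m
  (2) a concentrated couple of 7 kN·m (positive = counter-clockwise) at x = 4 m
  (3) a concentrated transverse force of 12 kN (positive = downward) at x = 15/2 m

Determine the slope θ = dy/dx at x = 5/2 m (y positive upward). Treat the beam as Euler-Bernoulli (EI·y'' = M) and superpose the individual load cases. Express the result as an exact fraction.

Load 1 — point force P=13 kN at a=5 m (b=L-a=5):
  θ_1 = -Pb²x(2aL-(3a+b)x)/(2L³EI)  [x≤a] = -13·5²·(5/2)·(2·5·10-(3·5+5)·(5/2))/(2·10³·10000) = -13/6400 rad
Load 2 — applied couple M₀=7 kN·m at a=4 m (b=L-a=6):
  θ_2 = (R_Ax²/2 - M_Ax)/EI  [x≤a] with R_A=126/125, M_A=21/25 = ((126/125)·(5/2)²/2 - (21/25)·(5/2))/10000 = 21/200000 rad
Load 3 — point force P=12 kN at a=15/2 m (b=L-a=5/2):
  θ_3 = -Pb²x(2aL-(3a+b)x)/(2L³EI)  [x≤a] = -12·(5/2)²·(5/2)·(2·(15/2)·10-(3·(15/2)+(5/2))·(5/2))/(2·10³·10000) = -21/25600 rad
Superposition: θ = Σ θ_i = -8789/3200000 rad ≈ -0.002747 rad

θ(5/2) = -8789/3200000 rad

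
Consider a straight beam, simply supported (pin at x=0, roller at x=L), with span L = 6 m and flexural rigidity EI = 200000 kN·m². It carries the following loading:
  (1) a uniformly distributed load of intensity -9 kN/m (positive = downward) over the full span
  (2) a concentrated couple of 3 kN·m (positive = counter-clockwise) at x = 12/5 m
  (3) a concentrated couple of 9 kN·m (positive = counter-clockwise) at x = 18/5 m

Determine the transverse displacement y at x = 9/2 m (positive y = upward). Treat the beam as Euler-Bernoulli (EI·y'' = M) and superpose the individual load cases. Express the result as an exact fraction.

Load 1 — uniform load w=-9 kN/m over full span:
  y_1 = -wx(L³-2Lx²+x³)/(24EI) = -(-9)·(9/2)·(6³-2·6·(9/2)²+(9/2)³)/(24·200000) = 13851/25600000 m
Load 2 — applied couple M₀=3 kN·m at a=12/5 m (b=L-a=18/5):
  y_2 = (M₀x³/(6L)-M₀(x-a)²/2+C₁x)/EI  [x>a] with C₁=M₀(3b²-L²)/(6L)=6/25 = (3·(9/2)³/(6·6)-3·((9/2)-(12/5))²/2+(6/25)·(9/2))/200000 = 1647/160000000 m
Load 3 — applied couple M₀=9 kN·m at a=18/5 m (b=L-a=12/5):
  y_3 = (M₀x³/(6L)-M₀(x-a)²/2+C₁x)/EI  [x>a] with C₁=M₀(3b²-L²)/(6L)=-117/25 = (9·(9/2)³/(6·6)-9·((9/2)-(18/5))²/2+(-117/25)·(9/2))/200000 = -1539/160000000 m
Superposition: y = Σ y_i = 346707/640000000 m ≈ 0.000542 m

y(9/2) = 346707/640000000 m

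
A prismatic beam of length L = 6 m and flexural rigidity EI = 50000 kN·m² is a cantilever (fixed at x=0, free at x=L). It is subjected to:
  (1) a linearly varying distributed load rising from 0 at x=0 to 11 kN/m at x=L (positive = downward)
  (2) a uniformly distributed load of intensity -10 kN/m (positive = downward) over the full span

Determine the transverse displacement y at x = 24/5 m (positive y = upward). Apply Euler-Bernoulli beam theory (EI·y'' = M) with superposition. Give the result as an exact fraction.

y(24/5) = 231984/48828125 m

Load 1 — triangular load w₀=11 kN/m (0→w₀ over full span):
  y_1 = (w₀Lx³/12-w₀L²x²/6-w₀x⁵/(120L))/EI = (11·6·(24/5)³/12-11·6²·(24/5)²/6-11·(24/5)⁵/(120·6))/50000 = -929016/48828125 m
Load 2 — uniform load w=-10 kN/m over full span:
  y_2 = -wx²(x²-4Lx+6L²)/(24EI) = -(-10)·(24/5)²·((24/5)²-4·6·(24/5)+6·6²)/(24·50000) = 9288/390625 m
Superposition: y = Σ y_i = 231984/48828125 m ≈ 0.004751 m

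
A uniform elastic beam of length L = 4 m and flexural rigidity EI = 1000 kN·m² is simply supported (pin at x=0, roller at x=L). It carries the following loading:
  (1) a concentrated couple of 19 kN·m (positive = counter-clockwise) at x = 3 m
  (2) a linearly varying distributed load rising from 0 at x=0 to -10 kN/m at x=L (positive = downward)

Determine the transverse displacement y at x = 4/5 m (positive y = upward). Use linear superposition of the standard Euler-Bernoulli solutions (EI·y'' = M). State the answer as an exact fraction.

Load 1 — applied couple M₀=19 kN·m at a=3 m (b=L-a=1):
  y_1 = (M₀x³/(6L)+C₁x)/EI  [x≤a] with C₁=M₀(3b²-L²)/(6L)=-247/24 = (19·(4/5)³/(6·4)+(-247/24)·(4/5))/1000 = -1957/250000 m
Load 2 — triangular load w₀=-10 kN/m (0→w₀ over full span):
  y_2 = -w₀x(7L⁴-10L²x²+3x⁴)/(360LEI) = -(-10)·(4/5)·(7·4⁴-10·4²·(4/5)²+3·(4/5)⁴)/(360·4·1000) = 11008/1171875 m
Superposition: y = Σ y_i = 29353/18750000 m ≈ 0.001565 m

y(4/5) = 29353/18750000 m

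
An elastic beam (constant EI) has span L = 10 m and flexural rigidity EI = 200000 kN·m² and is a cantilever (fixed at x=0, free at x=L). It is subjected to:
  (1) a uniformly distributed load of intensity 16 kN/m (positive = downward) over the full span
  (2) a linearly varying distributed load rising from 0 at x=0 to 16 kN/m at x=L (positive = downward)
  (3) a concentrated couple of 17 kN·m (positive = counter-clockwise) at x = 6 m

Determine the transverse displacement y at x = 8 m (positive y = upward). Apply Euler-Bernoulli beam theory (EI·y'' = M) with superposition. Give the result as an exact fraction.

y(8) = -310553/2500000 m

Load 1 — uniform load w=16 kN/m over full span:
  y_1 = -wx²(x²-4Lx+6L²)/(24EI) = -16·8²·(8²-4·10·8+6·10²)/(24·200000) = -688/9375 m
Load 2 — triangular load w₀=16 kN/m (0→w₀ over full span):
  y_2 = (w₀Lx³/12-w₀L²x²/6-w₀x⁵/(120L))/EI = (16·10·8³/12-16·10²·8²/6-16·8⁵/(120·10))/200000 = -12512/234375 m
Load 3 — applied couple M₀=17 kN·m at a=6 m (b=L-a=4):
  y_3 = M₀a(2x-a)/(2EI)  [x>a] = 17·6·(2·8-6)/(2·200000) = 51/20000 m
Superposition: y = Σ y_i = -310553/2500000 m ≈ -0.124221 m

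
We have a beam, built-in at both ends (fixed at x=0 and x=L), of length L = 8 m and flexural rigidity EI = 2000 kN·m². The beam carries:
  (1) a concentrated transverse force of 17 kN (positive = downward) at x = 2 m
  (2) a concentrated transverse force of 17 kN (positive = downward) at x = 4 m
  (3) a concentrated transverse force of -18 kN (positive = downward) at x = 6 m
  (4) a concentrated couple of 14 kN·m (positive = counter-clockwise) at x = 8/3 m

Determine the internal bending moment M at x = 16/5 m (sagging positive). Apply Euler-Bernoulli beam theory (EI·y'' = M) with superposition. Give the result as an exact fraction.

M(16/5) = 187/24 kN·m

Load 1 — point force P=17 kN at a=2 m (b=L-a=6):
  M_1 = Pa²(a+3b)(L-x)/L³ - Pa²b/L²  [x>a] = 17·2²·(2+3·6)·(8-(16/5))/8³ - 17·2²·6/8² = 51/8 kN·m
Load 2 — point force P=17 kN at a=4 m (b=L-a=4):
  M_2 = Pb²(3a+b)x/L³ - Pab²/L²  [x≤a] = 17·4²·(3·4+4)·(16/5)/8³ - 17·4·4²/8² = 51/5 kN·m
Load 3 — point force P=-18 kN at a=6 m (b=L-a=2):
  M_3 = Pb²(3a+b)x/L³ - Pab²/L²  [x≤a] = (-18)·2²·(3·6+2)·(16/5)/8³ - (-18)·6·2²/8² = -9/4 kN·m
Load 4 — applied couple M₀=14 kN·m at a=8/3 m (b=L-a=16/3):
  M_4 = R_Ax - M_A - M₀  [x>a] with R_A=7/3, M_A=0 = (7/3)·(16/5) - 0 - 14 = -98/15 kN·m
Superposition: M = Σ M_i = 187/24 kN·m ≈ 7.791667 kN·m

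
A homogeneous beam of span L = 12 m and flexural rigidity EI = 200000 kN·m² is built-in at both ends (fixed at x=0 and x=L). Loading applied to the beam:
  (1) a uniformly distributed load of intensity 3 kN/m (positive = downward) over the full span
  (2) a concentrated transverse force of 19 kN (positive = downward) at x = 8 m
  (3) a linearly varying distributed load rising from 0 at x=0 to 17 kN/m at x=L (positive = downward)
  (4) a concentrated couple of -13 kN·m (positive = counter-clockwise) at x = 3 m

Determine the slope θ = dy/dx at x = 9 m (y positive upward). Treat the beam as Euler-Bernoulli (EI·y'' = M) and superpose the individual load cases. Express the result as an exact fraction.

Load 1 — uniform load w=3 kN/m over full span:
  θ_1 = -wx(L-x)(L-2x)/(12EI) = -3·9·(12-9)·(12-2·9)/(12·200000) = 81/400000 rad
Load 2 — point force P=19 kN at a=8 m (b=L-a=4):
  θ_2 = Pa²(L-x)(2bL-(3b+a)(L-x))/(2L³EI)  [x>a] = 19·8²·(12-9)·(2·4·12-(3·4+8)·(12-9))/(2·12³·200000) = 19/100000 rad
Load 3 — triangular load w₀=17 kN/m (0→w₀ over full span):
  θ_3 = -w₀(2x(L-x)(L-2x)(x+2L)+x²(L-x)²)/(120LEI) = -17·(2·9·(12-9)·(12-2·9)·(9+2·12)+9²·(12-9)²)/(120·12·200000) = 18819/32000000 rad
Load 4 — applied couple M₀=-13 kN·m at a=3 m (b=L-a=9):
  θ_4 = (R_Ax²/2 - M_Ax - M₀(x-a))/EI  [x>a] with R_A=-39/32, M_A=39/16 = ((-39/32)·9²/2 - (39/16)·9 - (-13)·(9-3))/200000 = 429/12800000 rad
Superposition: θ = Σ θ_i = 64903/64000000 rad ≈ 0.001014 rad

θ(9) = 64903/64000000 rad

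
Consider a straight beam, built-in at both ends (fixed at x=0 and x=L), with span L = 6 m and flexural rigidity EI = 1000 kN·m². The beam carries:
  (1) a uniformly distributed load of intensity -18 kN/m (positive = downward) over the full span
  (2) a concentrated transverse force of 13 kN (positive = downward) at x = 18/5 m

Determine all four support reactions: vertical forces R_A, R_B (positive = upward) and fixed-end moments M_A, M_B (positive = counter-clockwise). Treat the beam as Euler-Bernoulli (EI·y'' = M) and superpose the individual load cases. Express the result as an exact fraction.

Load 1 — uniform load w=-18 kN/m over full span:
  R_A = wL/2 = (-18)·6/2 = -54 kN
  M_A = wL²/12 = (-18)·6²/12 = -54 kN·m
  R_B = wL/2 = (-18)·6/2 = -54 kN
  M_B = -wL²/12 = -(-18)·6²/12 = 54 kN·m
Load 2 — point force P=13 kN at a=18/5 m (b=L-a=12/5):
  R_A = Pb²(3a+b)/L³ = 13·(12/5)²·(3·(18/5)+(12/5))/6³ = 572/125 kN
  M_A = Pab²/L² = 13·(18/5)·(12/5)²/6² = 936/125 kN·m
  R_B = Pa²(a+3b)/L³ = 13·(18/5)²·((18/5)+3·(12/5))/6³ = 1053/125 kN
  M_B = -Pa²b/L² = -13·(18/5)²·(12/5)/6² = -1404/125 kN·m
Superposition: R_A = -6178/125 kN, M_A = -5814/125 kN·m, R_B = -5697/125 kN, M_B = 5346/125 kN·m

R_A = -6178/125 kN, M_A = -5814/125 kN·m, R_B = -5697/125 kN, M_B = 5346/125 kN·m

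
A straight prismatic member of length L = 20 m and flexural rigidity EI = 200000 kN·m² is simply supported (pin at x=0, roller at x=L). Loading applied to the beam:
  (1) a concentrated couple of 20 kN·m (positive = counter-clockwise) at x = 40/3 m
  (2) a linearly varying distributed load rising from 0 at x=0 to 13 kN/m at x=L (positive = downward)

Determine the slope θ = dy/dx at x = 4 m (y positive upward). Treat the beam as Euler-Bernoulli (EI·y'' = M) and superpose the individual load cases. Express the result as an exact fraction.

Load 1 — applied couple M₀=20 kN·m at a=40/3 m (b=L-a=20/3):
  θ_1 = (M₀x²/(2L)+C₁)/EI  [x≤a] with C₁=M₀(3b²-L²)/(6L)=-400/9 = (20·4²/(2·20)+(-400/9))/200000 = -41/225000 rad
Load 2 — triangular load w₀=13 kN/m (0→w₀ over full span):
  θ_2 = -w₀(7L⁴-30L²x²+15x⁴)/(360LEI) = -13·(7·20⁴-30·20²·4²+15·4⁴)/(360·20·200000) = -1183/140625 rad
Superposition: θ = Σ θ_i = -3223/375000 rad ≈ -0.008595 rad

θ(4) = -3223/375000 rad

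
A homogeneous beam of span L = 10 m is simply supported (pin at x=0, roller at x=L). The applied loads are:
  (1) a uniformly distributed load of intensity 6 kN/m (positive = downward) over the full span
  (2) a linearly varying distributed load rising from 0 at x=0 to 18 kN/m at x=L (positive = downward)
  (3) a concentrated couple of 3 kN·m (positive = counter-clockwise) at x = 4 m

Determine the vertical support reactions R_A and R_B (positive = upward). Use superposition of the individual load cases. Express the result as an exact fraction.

Load 1 — uniform load w=6 kN/m over full span:
  R_A = wL/2 = 6·10/2 = 30 kN
  R_B = wL/2 = 6·10/2 = 30 kN
Load 2 — triangular load w₀=18 kN/m (0→w₀ over full span):
  R_A = w₀L/6 = 18·10/6 = 30 kN
  R_B = w₀L/3 = 18·10/3 = 60 kN
Load 3 — applied couple M₀=3 kN·m at a=4 m (b=L-a=6):
  R_A = M₀/L = 3/10 kN
  R_B = -M₀/L = -3/10 kN
Superposition: R_A = 603/10 kN, R_B = 897/10 kN

R_A = 603/10 kN, R_B = 897/10 kN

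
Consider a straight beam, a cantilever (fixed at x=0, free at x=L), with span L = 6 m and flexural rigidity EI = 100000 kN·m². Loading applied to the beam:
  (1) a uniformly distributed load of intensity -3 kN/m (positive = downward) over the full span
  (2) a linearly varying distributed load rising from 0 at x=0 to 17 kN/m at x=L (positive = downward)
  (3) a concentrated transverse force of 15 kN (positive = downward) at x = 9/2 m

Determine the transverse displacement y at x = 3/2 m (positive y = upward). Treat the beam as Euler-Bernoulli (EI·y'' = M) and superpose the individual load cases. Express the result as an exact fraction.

y(3/2) = -556119/256000000 m

Load 1 — uniform load w=-3 kN/m over full span:
  y_1 = -wx²(x²-4Lx+6L²)/(24EI) = -(-3)·(3/2)²·((3/2)²-4·6·(3/2)+6·6²)/(24·100000) = 6561/12800000 m
Load 2 — triangular load w₀=17 kN/m (0→w₀ over full span):
  y_2 = (w₀Lx³/12-w₀L²x²/6-w₀x⁵/(120L))/EI = (17·6·(3/2)³/12-17·6²·(3/2)²/6-17·(3/2)⁵/(120·6))/100000 = -514539/256000000 m
Load 3 — point force P=15 kN at a=9/2 m (b=L-a=3/2):
  y_3 = -Px²(3a-x)/(6EI)  [x≤a] = -15·(3/2)²·(3·(9/2)-(3/2))/(6·100000) = -27/40000 m
Superposition: y = Σ y_i = -556119/256000000 m ≈ -0.002172 m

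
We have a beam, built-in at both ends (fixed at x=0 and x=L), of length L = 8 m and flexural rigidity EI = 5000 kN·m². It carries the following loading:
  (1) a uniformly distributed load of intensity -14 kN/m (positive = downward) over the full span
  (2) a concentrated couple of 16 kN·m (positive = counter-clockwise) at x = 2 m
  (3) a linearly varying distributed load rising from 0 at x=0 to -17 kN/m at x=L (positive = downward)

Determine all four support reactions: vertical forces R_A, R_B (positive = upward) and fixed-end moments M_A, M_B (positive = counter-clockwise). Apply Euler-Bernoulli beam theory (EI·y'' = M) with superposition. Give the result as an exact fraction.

Load 1 — uniform load w=-14 kN/m over full span:
  R_A = wL/2 = (-14)·8/2 = -56 kN
  M_A = wL²/12 = (-14)·8²/12 = -224/3 kN·m
  R_B = wL/2 = (-14)·8/2 = -56 kN
  M_B = -wL²/12 = -(-14)·8²/12 = 224/3 kN·m
Load 2 — applied couple M₀=16 kN·m at a=2 m (b=L-a=6):
  R_A = 6M₀ab/L³ = 6·16·2·6/8³ = 9/4 kN
  M_A = M₀b(2a-b)/L² = 16·6·(2·2-6)/8² = -3 kN·m
  R_B = -6M₀ab/L³ = -6·16·2·6/8³ = -9/4 kN
  M_B = M₀a(2b-a)/L² = 16·2·(2·6-2)/8² = 5 kN·m
Load 3 — triangular load w₀=-17 kN/m (0→w₀ over full span):
  R_A = 3w₀L/20 = 3·(-17)·8/20 = -102/5 kN
  M_A = w₀L²/30 = (-17)·8²/30 = -544/15 kN·m
  R_B = 7w₀L/20 = 7·(-17)·8/20 = -238/5 kN
  M_B = -w₀L²/20 = -(-17)·8²/20 = 272/5 kN·m
Superposition: R_A = -1483/20 kN, M_A = -1709/15 kN·m, R_B = -2117/20 kN, M_B = 2011/15 kN·m

R_A = -1483/20 kN, M_A = -1709/15 kN·m, R_B = -2117/20 kN, M_B = 2011/15 kN·m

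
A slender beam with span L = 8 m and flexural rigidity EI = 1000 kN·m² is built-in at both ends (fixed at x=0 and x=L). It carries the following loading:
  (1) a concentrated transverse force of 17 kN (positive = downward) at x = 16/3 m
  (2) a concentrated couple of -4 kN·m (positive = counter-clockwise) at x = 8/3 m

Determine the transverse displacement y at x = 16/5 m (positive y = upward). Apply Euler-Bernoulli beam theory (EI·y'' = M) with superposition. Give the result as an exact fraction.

Load 1 — point force P=17 kN at a=16/3 m (b=L-a=8/3):
  y_1 = -Pb²x²(3aL-(3a+b)x)/(6L³EI)  [x≤a] = -17·(8/3)²·(16/5)²·(3·(16/3)·8-(3·(16/3)+(8/3))·(16/5))/(6·8³·1000) = -34816/1265625 m
Load 2 — applied couple M₀=-4 kN·m at a=8/3 m (b=L-a=16/3):
  y_2 = (R_Ax³/6 - M_Ax²/2 - M₀(x-a)²/2)/EI  [x>a] with R_A=-2/3, M_A=0 = ((-2/3)·(16/5)³/6 - 0·(16/5)²/2 - (-4)·((16/5)-(8/3))²/2)/1000 = -48/15625 m
Superposition: y = Σ y_i = -38704/1265625 m ≈ -0.030581 m

y(16/5) = -38704/1265625 m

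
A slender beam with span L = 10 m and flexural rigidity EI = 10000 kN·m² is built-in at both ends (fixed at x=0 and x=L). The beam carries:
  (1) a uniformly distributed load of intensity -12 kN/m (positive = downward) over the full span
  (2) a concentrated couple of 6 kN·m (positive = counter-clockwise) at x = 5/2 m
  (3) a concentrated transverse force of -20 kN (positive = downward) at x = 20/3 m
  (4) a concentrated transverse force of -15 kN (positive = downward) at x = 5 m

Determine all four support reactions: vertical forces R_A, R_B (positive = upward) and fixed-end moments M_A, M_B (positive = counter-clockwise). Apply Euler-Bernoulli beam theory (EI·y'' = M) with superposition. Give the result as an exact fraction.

R_A = -77771/1080 kN, M_A = -29093/216 kN·m, R_B = -89629/1080 kN, M_B = 32455/216 kN·m

Load 1 — uniform load w=-12 kN/m over full span:
  R_A = wL/2 = (-12)·10/2 = -60 kN
  M_A = wL²/12 = (-12)·10²/12 = -100 kN·m
  R_B = wL/2 = (-12)·10/2 = -60 kN
  M_B = -wL²/12 = -(-12)·10²/12 = 100 kN·m
Load 2 — applied couple M₀=6 kN·m at a=5/2 m (b=L-a=15/2):
  R_A = 6M₀ab/L³ = 6·6·(5/2)·(15/2)/10³ = 27/40 kN
  M_A = M₀b(2a-b)/L² = 6·(15/2)·(2·(5/2)-(15/2))/10² = -9/8 kN·m
  R_B = -6M₀ab/L³ = -6·6·(5/2)·(15/2)/10³ = -27/40 kN
  M_B = M₀a(2b-a)/L² = 6·(5/2)·(2·(15/2)-(5/2))/10² = 15/8 kN·m
Load 3 — point force P=-20 kN at a=20/3 m (b=L-a=10/3):
  R_A = Pb²(3a+b)/L³ = (-20)·(10/3)²·(3·(20/3)+(10/3))/10³ = -140/27 kN
  M_A = Pab²/L² = (-20)·(20/3)·(10/3)²/10² = -400/27 kN·m
  R_B = Pa²(a+3b)/L³ = (-20)·(20/3)²·((20/3)+3·(10/3))/10³ = -400/27 kN
  M_B = -Pa²b/L² = -(-20)·(20/3)²·(10/3)/10² = 800/27 kN·m
Load 4 — point force P=-15 kN at a=5 m (b=L-a=5):
  R_A = Pb²(3a+b)/L³ = (-15)·5²·(3·5+5)/10³ = -15/2 kN
  M_A = Pab²/L² = (-15)·5·5²/10² = -75/4 kN·m
  R_B = Pa²(a+3b)/L³ = (-15)·5²·(5+3·5)/10³ = -15/2 kN
  M_B = -Pa²b/L² = -(-15)·5²·5/10² = 75/4 kN·m
Superposition: R_A = -77771/1080 kN, M_A = -29093/216 kN·m, R_B = -89629/1080 kN, M_B = 32455/216 kN·m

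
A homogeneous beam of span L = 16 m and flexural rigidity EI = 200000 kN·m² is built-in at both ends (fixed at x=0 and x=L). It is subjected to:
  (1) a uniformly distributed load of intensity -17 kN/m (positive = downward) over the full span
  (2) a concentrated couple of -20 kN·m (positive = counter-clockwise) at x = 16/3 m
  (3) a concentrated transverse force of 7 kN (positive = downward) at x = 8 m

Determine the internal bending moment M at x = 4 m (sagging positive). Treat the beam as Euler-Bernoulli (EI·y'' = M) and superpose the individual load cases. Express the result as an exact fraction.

M(4) = -52 kN·m

Load 1 — uniform load w=-17 kN/m over full span:
  M_1 = wLx/2 - wL²/12 - wx²/2 = (-17)·16·4/2 - (-17)·16²/12 - (-17)·4²/2 = -136/3 kN·m
Load 2 — applied couple M₀=-20 kN·m at a=16/3 m (b=L-a=32/3):
  M_2 = R_Ax - M_A  [x≤a] with R_A=-5/3, M_A=0 = (-5/3)·4 - 0 = -20/3 kN·m
Load 3 — point force P=7 kN at a=8 m (b=L-a=8):
  M_3 = Pb²(3a+b)x/L³ - Pab²/L²  [x≤a] = 7·8²·(3·8+8)·4/16³ - 7·8·8²/16² = 0 kN·m
Superposition: M = Σ M_i = -52 kN·m ≈ -52.000000 kN·m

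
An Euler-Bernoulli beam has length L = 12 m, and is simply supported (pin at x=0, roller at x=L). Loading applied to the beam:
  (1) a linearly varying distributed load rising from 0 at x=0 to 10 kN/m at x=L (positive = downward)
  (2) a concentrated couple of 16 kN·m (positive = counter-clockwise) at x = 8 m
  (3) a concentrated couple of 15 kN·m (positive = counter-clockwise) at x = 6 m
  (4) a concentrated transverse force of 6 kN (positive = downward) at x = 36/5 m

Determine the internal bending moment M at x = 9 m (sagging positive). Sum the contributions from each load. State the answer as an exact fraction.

Load 1 — triangular load w₀=10 kN/m (0→w₀ over full span):
  M_1 = w₀Lx/6 - w₀x³/(6L) = 10·12·9/6 - 10·9³/(6·12) = 315/4 kN·m
Load 2 — applied couple M₀=16 kN·m at a=8 m (b=L-a=4):
  M_2 = M₀x/L - M₀  [x>a] = 16·9/12 - 16 = -4 kN·m
Load 3 — applied couple M₀=15 kN·m at a=6 m (b=L-a=6):
  M_3 = M₀x/L - M₀  [x>a] = 15·9/12 - 15 = -15/4 kN·m
Load 4 — point force P=6 kN at a=36/5 m (b=L-a=24/5):
  M_4 = Pa(L-x)/L  [x>a] = 6·(36/5)·(12-9)/12 = 54/5 kN·m
Superposition: M = Σ M_i = 409/5 kN·m ≈ 81.800000 kN·m

M(9) = 409/5 kN·m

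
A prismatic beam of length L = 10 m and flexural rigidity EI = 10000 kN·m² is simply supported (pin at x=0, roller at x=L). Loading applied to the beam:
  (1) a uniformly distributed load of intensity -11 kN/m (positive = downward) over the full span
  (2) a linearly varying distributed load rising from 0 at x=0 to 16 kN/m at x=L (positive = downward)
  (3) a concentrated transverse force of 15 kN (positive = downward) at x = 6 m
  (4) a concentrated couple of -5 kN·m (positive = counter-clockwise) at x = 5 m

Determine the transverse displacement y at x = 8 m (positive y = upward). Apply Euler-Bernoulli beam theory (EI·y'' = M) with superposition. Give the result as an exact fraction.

y(8) = 2539/1500000 m

Load 1 — uniform load w=-11 kN/m over full span:
  y_1 = -wx(L³-2Lx²+x³)/(24EI) = -(-11)·8·(10³-2·10·8²+8³)/(24·10000) = 319/3750 m
Load 2 — triangular load w₀=16 kN/m (0→w₀ over full span):
  y_2 = -w₀x(7L⁴-10L²x²+3x⁴)/(360LEI) = -16·8·(7·10⁴-10·10²·8²+3·8⁴)/(360·10·10000) = -1016/15625 m
Load 3 — point force P=15 kN at a=6 m (b=L-a=4):
  y_3 = -Pa(L-x)(2Lx-a²-x²)/(6LEI)  [x>a] = -15·6·(10-8)·(2·10·8-6²-8²)/(6·10·10000) = -9/500 m
Load 4 — applied couple M₀=-5 kN·m at a=5 m (b=L-a=5):
  y_4 = (M₀x³/(6L)-M₀(x-a)²/2+C₁x)/EI  [x>a] with C₁=M₀(3b²-L²)/(6L)=25/12 = ((-5)·8³/(6·10)-(-5)·(8-5)²/2+(25/12)·8)/10000 = -7/20000 m
Superposition: y = Σ y_i = 2539/1500000 m ≈ 0.001693 m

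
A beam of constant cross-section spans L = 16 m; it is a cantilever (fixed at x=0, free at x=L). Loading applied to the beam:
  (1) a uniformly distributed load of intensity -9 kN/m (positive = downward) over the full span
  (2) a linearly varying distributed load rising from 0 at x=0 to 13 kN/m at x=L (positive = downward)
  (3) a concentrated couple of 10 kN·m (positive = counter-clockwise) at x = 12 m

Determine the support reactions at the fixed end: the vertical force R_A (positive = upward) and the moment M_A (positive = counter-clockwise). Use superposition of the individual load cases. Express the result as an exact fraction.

R_A = -40 kN, M_A = -158/3 kN·m

Load 1 — uniform load w=-9 kN/m over full span:
  R_A = wL = (-9)·16 = -144 kN
  M_A = wL²/2 = (-9)·16²/2 = -1152 kN·m
Load 2 — triangular load w₀=13 kN/m (0→w₀ over full span):
  R_A = w₀L/2 = 13·16/2 = 104 kN
  M_A = w₀L²/3 = 13·16²/3 = 3328/3 kN·m
Load 3 — applied couple M₀=10 kN·m at a=12 m (b=L-a=4):
  R_A = 0 kN
  M_A = -M₀ = -10 kN·m
Superposition: R_A = -40 kN, M_A = -158/3 kN·m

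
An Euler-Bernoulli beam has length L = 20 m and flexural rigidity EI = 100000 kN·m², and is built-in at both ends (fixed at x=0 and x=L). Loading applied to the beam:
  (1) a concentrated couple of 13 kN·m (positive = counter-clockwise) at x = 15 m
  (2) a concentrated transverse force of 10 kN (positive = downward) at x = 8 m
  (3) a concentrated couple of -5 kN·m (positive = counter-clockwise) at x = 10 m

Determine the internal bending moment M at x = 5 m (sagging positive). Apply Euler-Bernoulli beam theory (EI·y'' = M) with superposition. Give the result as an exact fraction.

Load 1 — applied couple M₀=13 kN·m at a=15 m (b=L-a=5):
  M_1 = R_Ax - M_A  [x≤a] with R_A=117/160, M_A=65/16 = (117/160)·5 - (65/16) = -13/32 kN·m
Load 2 — point force P=10 kN at a=8 m (b=L-a=12):
  M_2 = Pb²(3a+b)x/L³ - Pab²/L²  [x≤a] = 10·12²·(3·8+12)·5/20³ - 10·8·12²/20² = 18/5 kN·m
Load 3 — applied couple M₀=-5 kN·m at a=10 m (b=L-a=10):
  M_3 = R_Ax - M_A  [x≤a] with R_A=-3/8, M_A=-5/4 = (-3/8)·5 - (-5/4) = -5/8 kN·m
Superposition: M = Σ M_i = 411/160 kN·m ≈ 2.568750 kN·m

M(5) = 411/160 kN·m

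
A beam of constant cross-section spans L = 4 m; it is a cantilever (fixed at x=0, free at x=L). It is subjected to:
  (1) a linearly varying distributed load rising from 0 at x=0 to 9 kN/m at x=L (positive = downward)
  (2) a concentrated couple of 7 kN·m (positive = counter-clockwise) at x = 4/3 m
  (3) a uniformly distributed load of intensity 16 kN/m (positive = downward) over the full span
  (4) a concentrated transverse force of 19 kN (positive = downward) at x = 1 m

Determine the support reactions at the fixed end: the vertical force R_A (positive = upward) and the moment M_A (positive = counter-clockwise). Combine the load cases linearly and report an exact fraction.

R_A = 101 kN, M_A = 188 kN·m

Load 1 — triangular load w₀=9 kN/m (0→w₀ over full span):
  R_A = w₀L/2 = 9·4/2 = 18 kN
  M_A = w₀L²/3 = 9·4²/3 = 48 kN·m
Load 2 — applied couple M₀=7 kN·m at a=4/3 m (b=L-a=8/3):
  R_A = 0 kN
  M_A = -M₀ = -7 kN·m
Load 3 — uniform load w=16 kN/m over full span:
  R_A = wL = 16·4 = 64 kN
  M_A = wL²/2 = 16·4²/2 = 128 kN·m
Load 4 — point force P=19 kN at a=1 m (b=L-a=3):
  R_A = P = 19 kN
  M_A = Pa = 19·1 = 19 kN·m
Superposition: R_A = 101 kN, M_A = 188 kN·m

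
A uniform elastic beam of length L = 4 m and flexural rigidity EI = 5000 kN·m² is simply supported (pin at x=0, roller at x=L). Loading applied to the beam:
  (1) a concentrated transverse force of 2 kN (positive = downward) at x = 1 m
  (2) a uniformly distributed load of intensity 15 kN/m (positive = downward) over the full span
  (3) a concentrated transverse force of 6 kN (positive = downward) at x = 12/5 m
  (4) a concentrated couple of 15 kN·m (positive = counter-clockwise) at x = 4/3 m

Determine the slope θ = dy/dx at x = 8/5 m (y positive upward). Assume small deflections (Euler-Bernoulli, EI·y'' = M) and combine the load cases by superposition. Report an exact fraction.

Load 1 — point force P=2 kN at a=1 m (b=L-a=3):
  θ_1 = -Pa(2L²-6Lx+3x²+a²)/(6LEI)  [x>a] = -2·1·(2·4²-6·4·(8/5)+3·(8/5)²+1²)/(6·4·5000) = -19/500000 rad
Load 2 — uniform load w=15 kN/m over full span:
  θ_2 = -w(L³-6Lx²+4x³)/(24EI) = -15·(4³-6·4·(8/5)²+4·(8/5)³)/(24·5000) = -37/15625 rad
Load 3 — point force P=6 kN at a=12/5 m (b=L-a=8/5):
  θ_3 = -Pb(L²-b²-3x²)/(6LEI)  [x≤a] = -6·(8/5)·(4²-(8/5)²-3·(8/5)²)/(6·4·5000) = -36/78125 rad
Load 4 — applied couple M₀=15 kN·m at a=4/3 m (b=L-a=8/3):
  θ_4 = (M₀x²/(2L)-M₀(x-a)+C₁)/EI  [x>a] with C₁=M₀(3b²-L²)/(6L)=10/3 = (15·(8/5)²/(2·4)-15·((8/5)-(4/3))+(10/3))/5000 = 31/37500 rad
Superposition: θ = Σ θ_i = -15301/7500000 rad ≈ -0.002040 rad

θ(8/5) = -15301/7500000 rad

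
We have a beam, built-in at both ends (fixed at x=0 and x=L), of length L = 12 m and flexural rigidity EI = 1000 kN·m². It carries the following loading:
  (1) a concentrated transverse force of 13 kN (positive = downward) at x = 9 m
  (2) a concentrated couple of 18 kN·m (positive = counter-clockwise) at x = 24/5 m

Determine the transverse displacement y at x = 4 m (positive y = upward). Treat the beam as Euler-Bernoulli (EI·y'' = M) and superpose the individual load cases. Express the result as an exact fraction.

Load 1 — point force P=13 kN at a=9 m (b=L-a=3):
  y_1 = -Pb²x²(3aL-(3a+b)x)/(6L³EI)  [x≤a] = -13·3²·4²·(3·9·12-(3·9+3)·4)/(6·12³·1000) = -221/6000 m
Load 2 — applied couple M₀=18 kN·m at a=24/5 m (b=L-a=36/5):
  y_2 = (R_Ax³/6 - M_Ax²/2)/EI  [x≤a] with R_A=54/25, M_A=54/25 = ((54/25)·4³/6 - (54/25)·4²/2)/1000 = 18/3125 m
Superposition: y = Σ y_i = -4661/150000 m ≈ -0.031073 m

y(4) = -4661/150000 m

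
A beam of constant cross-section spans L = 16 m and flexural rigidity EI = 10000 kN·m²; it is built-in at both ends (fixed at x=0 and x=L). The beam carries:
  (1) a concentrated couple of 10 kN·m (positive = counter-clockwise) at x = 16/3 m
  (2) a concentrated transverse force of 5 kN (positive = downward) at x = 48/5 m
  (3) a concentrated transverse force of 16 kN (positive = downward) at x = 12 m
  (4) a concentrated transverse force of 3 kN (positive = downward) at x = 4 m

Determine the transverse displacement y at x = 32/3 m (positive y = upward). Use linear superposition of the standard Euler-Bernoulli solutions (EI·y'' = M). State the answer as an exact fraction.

Load 1 — applied couple M₀=10 kN·m at a=16/3 m (b=L-a=32/3):
  y_1 = (R_Ax³/6 - M_Ax²/2 - M₀(x-a)²/2)/EI  [x>a] with R_A=5/6, M_A=0 = ((5/6)·(32/3)³/6 - 0·(32/3)²/2 - 10·((32/3)-(16/3))²/2)/10000 = 16/6075 m
Load 2 — point force P=5 kN at a=48/5 m (b=L-a=32/5):
  y_2 = -Pa²(L-x)²(3bL-(3b+a)(L-x))/(6L³EI)  [x>a] = -5·(48/5)²·(16-(32/3))²·(3·(32/5)·16-(3·(32/5)+(48/5))·(16-(32/3)))/(6·16³·10000) = -128/15625 m
Load 3 — point force P=16 kN at a=12 m (b=L-a=4):
  y_3 = -Pb²x²(3aL-(3a+b)x)/(6L³EI)  [x≤a] = -16·4²·(32/3)²·(3·12·16-(3·12+4)·(32/3))/(6·16³·10000) = -896/50625 m
Load 4 — point force P=3 kN at a=4 m (b=L-a=12):
  y_4 = -Pa²(L-x)²(3bL-(3b+a)(L-x))/(6L³EI)  [x>a] = -3·4²·(16-(32/3))²·(3·12·16-(3·12+4)·(16-(32/3)))/(6·16³·10000) = -34/16875 m
Superposition: y = Σ y_i = -95954/3796875 m ≈ -0.025272 m

y(32/3) = -95954/3796875 m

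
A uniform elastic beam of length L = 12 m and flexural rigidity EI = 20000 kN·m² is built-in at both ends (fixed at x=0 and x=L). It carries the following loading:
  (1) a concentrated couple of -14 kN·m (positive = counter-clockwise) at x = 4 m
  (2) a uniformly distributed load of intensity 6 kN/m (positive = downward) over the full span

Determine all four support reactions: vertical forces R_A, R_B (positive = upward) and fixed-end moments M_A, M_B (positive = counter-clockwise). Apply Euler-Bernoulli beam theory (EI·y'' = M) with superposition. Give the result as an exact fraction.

Load 1 — applied couple M₀=-14 kN·m at a=4 m (b=L-a=8):
  R_A = 6M₀ab/L³ = 6·(-14)·4·8/12³ = -14/9 kN
  M_A = M₀b(2a-b)/L² = (-14)·8·(2·4-8)/12² = 0 kN·m
  R_B = -6M₀ab/L³ = -6·(-14)·4·8/12³ = 14/9 kN
  M_B = M₀a(2b-a)/L² = (-14)·4·(2·8-4)/12² = -14/3 kN·m
Load 2 — uniform load w=6 kN/m over full span:
  R_A = wL/2 = 6·12/2 = 36 kN
  M_A = wL²/12 = 6·12²/12 = 72 kN·m
  R_B = wL/2 = 6·12/2 = 36 kN
  M_B = -wL²/12 = -6·12²/12 = -72 kN·m
Superposition: R_A = 310/9 kN, M_A = 72 kN·m, R_B = 338/9 kN, M_B = -230/3 kN·m

R_A = 310/9 kN, M_A = 72 kN·m, R_B = 338/9 kN, M_B = -230/3 kN·m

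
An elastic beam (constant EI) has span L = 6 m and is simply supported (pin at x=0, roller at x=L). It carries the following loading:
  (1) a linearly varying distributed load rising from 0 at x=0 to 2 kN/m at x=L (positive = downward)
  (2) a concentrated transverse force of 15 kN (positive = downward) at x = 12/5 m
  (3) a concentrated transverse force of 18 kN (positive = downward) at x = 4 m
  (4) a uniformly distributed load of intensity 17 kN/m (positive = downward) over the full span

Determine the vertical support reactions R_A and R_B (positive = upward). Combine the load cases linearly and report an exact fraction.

R_A = 68 kN, R_B = 73 kN

Load 1 — triangular load w₀=2 kN/m (0→w₀ over full span):
  R_A = w₀L/6 = 2·6/6 = 2 kN
  R_B = w₀L/3 = 2·6/3 = 4 kN
Load 2 — point force P=15 kN at a=12/5 m (b=L-a=18/5):
  R_A = Pb/L = 15·(18/5)/6 = 9 kN
  R_B = Pa/L = 15·(12/5)/6 = 6 kN
Load 3 — point force P=18 kN at a=4 m (b=L-a=2):
  R_A = Pb/L = 18·2/6 = 6 kN
  R_B = Pa/L = 18·4/6 = 12 kN
Load 4 — uniform load w=17 kN/m over full span:
  R_A = wL/2 = 17·6/2 = 51 kN
  R_B = wL/2 = 17·6/2 = 51 kN
Superposition: R_A = 68 kN, R_B = 73 kN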